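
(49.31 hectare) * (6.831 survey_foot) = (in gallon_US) 2.712e+08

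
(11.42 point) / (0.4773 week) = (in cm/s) 1.396e-06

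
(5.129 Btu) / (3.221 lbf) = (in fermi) 3.777e+17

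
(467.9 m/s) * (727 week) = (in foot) 6.75e+11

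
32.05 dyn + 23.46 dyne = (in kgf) 5.66e-05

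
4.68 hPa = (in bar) 0.00468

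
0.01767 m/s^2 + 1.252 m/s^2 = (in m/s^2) 1.27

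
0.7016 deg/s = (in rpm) 0.1169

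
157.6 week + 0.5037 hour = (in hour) 2.648e+04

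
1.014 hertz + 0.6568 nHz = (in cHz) 101.4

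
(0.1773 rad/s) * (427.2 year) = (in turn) 3.802e+08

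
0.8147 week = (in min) 8212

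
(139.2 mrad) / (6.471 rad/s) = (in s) 0.02151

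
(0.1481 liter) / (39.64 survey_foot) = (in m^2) 1.226e-05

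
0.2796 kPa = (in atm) 0.002759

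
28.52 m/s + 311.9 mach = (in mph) 2.376e+05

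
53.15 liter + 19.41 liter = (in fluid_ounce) 2454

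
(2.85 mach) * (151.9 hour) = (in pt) 1.504e+12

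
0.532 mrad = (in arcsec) 109.7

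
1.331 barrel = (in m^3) 0.2116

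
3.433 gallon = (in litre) 13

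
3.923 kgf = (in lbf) 8.649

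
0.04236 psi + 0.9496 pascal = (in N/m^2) 293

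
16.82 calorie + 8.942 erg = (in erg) 7.037e+08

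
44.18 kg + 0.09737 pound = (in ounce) 1560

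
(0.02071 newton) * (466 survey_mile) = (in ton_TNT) 3.712e-06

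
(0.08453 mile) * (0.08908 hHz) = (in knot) 2356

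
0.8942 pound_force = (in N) 3.978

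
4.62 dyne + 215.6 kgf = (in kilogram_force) 215.6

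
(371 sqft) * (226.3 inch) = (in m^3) 198.1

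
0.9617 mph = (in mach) 0.001263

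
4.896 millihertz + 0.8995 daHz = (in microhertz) 9e+06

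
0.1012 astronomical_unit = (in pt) 4.291e+13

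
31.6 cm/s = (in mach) 0.000928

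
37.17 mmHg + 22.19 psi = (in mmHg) 1185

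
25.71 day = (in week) 3.673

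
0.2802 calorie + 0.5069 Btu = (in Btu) 0.508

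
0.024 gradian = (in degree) 0.0216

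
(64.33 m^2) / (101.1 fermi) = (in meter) 6.363e+14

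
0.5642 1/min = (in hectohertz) 9.403e-05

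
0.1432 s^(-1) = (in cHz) 14.32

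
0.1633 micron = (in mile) 1.015e-10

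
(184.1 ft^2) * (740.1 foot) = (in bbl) 2.427e+04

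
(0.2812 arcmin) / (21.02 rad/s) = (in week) 6.434e-12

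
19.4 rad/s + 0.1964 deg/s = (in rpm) 185.3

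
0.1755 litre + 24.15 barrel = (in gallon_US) 1014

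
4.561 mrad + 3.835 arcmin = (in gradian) 0.3614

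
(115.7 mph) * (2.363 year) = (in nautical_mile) 2.081e+06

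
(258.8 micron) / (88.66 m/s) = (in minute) 4.865e-08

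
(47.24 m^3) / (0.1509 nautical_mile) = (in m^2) 0.169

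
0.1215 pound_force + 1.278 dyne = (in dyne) 5.405e+04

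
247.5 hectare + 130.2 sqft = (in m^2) 2.475e+06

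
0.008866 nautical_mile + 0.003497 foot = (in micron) 1.642e+07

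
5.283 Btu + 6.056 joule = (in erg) 5.58e+10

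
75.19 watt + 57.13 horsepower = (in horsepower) 57.23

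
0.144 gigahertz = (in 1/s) 1.44e+08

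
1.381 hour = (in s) 4972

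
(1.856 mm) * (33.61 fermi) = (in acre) 1.541e-20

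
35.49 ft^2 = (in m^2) 3.297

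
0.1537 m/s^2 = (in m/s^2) 0.1537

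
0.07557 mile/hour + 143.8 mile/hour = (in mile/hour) 143.9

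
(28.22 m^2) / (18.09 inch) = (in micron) 6.142e+07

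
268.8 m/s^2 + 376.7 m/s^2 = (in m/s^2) 645.5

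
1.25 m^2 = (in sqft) 13.45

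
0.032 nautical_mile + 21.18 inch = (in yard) 65.4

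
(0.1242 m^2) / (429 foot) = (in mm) 0.9498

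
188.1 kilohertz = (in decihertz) 1.881e+06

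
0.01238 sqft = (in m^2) 0.00115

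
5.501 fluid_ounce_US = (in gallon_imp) 0.03579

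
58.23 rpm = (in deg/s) 349.4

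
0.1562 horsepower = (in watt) 116.5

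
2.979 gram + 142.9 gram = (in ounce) 5.146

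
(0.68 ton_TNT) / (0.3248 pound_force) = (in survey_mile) 1.224e+06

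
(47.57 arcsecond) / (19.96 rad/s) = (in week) 1.91e-11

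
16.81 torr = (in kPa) 2.241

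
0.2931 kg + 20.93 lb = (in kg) 9.787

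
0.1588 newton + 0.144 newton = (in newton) 0.3028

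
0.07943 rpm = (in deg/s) 0.4766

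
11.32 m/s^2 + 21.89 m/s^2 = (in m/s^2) 33.21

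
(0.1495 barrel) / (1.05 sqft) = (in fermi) 2.437e+14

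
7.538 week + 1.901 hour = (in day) 52.85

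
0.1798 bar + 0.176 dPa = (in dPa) 1.798e+05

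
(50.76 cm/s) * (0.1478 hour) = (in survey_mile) 0.1678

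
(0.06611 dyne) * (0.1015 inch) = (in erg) 0.01704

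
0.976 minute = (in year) 1.857e-06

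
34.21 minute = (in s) 2053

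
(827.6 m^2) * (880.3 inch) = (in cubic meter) 1.85e+04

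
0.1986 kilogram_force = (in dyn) 1.948e+05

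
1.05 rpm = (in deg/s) 6.3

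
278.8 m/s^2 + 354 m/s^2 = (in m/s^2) 632.8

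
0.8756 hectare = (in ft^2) 9.425e+04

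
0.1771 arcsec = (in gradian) 5.466e-05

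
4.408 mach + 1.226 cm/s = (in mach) 4.408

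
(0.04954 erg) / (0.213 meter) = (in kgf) 2.372e-09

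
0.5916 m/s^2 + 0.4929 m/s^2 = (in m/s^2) 1.085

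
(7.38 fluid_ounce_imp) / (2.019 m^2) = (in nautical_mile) 5.608e-08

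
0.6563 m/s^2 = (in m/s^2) 0.6563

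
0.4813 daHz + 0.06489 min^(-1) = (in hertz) 4.814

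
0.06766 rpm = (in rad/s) 0.007085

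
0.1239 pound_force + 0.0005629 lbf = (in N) 0.5536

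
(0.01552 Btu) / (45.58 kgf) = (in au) 2.449e-13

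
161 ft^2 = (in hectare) 0.001496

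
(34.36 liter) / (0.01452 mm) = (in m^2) 2366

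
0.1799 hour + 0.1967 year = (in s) 6.204e+06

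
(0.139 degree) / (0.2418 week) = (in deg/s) 9.505e-07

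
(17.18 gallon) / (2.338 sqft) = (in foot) 0.9823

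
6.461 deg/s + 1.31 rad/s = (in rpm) 13.59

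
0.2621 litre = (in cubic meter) 0.0002621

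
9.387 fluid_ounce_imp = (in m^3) 0.0002667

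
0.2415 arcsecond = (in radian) 1.171e-06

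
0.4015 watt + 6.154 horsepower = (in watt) 4589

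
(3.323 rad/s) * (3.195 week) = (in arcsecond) 1.324e+12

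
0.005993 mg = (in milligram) 0.005993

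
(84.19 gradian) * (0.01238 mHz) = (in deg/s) 0.000938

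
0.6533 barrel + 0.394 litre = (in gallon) 27.54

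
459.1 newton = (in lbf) 103.2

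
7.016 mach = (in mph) 5344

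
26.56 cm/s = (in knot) 0.5163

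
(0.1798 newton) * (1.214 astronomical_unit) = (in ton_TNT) 7.804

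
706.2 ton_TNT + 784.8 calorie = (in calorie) 7.062e+11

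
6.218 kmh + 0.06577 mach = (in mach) 0.07084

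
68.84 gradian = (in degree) 61.96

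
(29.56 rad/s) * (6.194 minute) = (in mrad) 1.099e+07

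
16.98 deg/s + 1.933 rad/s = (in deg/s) 127.7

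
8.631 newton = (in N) 8.631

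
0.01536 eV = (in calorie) 5.882e-22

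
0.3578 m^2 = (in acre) 8.841e-05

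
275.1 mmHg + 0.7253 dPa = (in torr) 275.1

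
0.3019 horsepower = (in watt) 225.1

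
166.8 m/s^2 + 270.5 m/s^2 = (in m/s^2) 437.3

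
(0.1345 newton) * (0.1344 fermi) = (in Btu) 1.713e-20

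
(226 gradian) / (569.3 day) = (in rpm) 6.892e-07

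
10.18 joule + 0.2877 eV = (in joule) 10.18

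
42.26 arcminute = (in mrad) 12.29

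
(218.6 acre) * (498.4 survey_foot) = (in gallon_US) 3.55e+10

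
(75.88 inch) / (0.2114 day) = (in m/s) 0.0001055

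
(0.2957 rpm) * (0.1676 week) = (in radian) 3139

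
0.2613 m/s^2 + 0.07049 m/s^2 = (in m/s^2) 0.3318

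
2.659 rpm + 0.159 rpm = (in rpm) 2.818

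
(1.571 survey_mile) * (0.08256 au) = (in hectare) 3.123e+09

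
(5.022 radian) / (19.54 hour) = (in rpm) 0.0006817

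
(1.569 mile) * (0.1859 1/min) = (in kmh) 28.16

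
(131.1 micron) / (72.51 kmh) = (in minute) 1.085e-07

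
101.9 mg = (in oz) 0.003594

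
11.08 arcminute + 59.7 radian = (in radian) 59.7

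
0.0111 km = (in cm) 1110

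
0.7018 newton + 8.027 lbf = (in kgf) 3.713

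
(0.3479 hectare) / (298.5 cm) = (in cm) 1.165e+05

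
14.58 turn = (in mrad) 9.161e+04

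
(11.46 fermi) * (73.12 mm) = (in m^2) 8.38e-16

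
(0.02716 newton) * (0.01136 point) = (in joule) 1.088e-07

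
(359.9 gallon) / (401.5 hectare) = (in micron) 0.3393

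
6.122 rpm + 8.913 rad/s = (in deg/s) 547.4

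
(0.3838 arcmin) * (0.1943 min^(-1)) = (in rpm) 3.452e-06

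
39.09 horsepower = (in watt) 2.915e+04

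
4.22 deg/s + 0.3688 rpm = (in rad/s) 0.1123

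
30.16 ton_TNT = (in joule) 1.262e+11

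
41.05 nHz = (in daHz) 4.105e-09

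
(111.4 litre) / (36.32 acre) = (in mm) 0.0007579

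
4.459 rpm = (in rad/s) 0.4669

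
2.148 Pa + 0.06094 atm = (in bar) 0.06177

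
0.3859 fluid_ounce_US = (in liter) 0.01141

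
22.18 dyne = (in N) 0.0002218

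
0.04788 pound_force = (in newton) 0.213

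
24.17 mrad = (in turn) 0.003847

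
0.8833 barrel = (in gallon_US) 37.1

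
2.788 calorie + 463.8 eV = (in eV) 7.281e+19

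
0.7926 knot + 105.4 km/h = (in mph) 66.4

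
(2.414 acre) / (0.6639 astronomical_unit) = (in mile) 6.112e-11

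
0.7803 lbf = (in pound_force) 0.7803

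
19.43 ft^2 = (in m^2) 1.805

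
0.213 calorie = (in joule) 0.8912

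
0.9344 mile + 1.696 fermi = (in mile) 0.9344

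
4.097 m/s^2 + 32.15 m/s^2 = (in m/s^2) 36.25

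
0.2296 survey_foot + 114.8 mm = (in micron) 1.848e+05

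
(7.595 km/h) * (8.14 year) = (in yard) 5.923e+08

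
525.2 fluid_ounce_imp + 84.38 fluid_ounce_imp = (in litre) 17.32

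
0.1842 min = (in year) 3.505e-07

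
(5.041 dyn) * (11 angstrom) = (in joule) 5.545e-14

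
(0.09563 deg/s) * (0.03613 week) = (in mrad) 3.647e+04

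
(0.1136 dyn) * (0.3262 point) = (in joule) 1.307e-10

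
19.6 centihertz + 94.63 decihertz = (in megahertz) 9.659e-06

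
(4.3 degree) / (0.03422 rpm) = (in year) 6.641e-07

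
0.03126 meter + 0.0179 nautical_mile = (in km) 0.03318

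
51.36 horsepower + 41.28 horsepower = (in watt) 6.908e+04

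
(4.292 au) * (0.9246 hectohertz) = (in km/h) 2.137e+14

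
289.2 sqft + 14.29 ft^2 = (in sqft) 303.5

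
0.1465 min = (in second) 8.79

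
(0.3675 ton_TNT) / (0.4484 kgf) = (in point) 9.912e+11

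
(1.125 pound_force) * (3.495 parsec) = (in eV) 3.368e+36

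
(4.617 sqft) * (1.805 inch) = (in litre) 19.67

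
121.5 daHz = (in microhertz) 1.215e+09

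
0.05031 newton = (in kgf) 0.00513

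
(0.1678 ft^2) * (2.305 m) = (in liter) 35.93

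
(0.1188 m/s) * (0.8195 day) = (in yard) 9199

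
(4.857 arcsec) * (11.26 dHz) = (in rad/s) 2.651e-05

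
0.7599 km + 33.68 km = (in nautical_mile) 18.6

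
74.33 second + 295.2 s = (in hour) 0.1026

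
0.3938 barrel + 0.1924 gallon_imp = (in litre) 63.48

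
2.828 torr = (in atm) 0.003721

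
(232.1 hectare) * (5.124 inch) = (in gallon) 7.98e+07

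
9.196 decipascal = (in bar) 9.196e-06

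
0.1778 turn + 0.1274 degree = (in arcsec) 2.309e+05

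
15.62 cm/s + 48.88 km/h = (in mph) 30.72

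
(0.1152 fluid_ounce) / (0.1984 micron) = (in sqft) 184.8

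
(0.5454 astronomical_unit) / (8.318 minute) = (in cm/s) 1.635e+10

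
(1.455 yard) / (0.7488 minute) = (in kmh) 0.1066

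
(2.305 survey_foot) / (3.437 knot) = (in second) 0.3973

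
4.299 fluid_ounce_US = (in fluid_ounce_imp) 4.475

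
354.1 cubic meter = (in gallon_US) 9.354e+04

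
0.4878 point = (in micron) 172.1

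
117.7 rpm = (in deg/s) 706.2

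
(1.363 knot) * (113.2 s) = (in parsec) 2.572e-15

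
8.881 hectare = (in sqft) 9.559e+05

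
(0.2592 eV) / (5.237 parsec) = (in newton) 2.57e-37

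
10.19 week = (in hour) 1712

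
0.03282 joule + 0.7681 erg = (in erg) 3.282e+05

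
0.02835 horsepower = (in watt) 21.14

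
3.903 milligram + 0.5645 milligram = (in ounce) 0.0001576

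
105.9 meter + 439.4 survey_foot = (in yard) 262.3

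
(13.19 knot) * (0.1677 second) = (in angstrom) 1.138e+10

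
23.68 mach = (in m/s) 8063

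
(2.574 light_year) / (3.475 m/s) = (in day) 8.111e+10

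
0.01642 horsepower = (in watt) 12.24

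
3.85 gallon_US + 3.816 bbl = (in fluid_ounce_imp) 2.187e+04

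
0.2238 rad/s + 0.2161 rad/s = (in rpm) 4.201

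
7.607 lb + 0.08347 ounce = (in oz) 121.8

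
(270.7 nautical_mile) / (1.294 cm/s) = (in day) 448.4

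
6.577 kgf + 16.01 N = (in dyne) 8.051e+06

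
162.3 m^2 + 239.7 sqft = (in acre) 0.04561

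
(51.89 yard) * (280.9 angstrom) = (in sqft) 1.435e-05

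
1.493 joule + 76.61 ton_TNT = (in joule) 3.205e+11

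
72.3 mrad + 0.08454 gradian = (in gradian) 4.687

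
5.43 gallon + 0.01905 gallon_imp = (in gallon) 5.453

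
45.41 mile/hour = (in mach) 0.05962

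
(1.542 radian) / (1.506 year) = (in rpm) 3.1e-07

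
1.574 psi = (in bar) 0.1085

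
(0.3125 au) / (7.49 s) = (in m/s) 6.242e+09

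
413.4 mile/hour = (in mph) 413.4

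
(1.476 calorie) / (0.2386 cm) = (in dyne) 2.588e+08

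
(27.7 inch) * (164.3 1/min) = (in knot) 3.745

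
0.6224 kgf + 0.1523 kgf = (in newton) 7.597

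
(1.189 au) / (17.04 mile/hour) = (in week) 3.861e+04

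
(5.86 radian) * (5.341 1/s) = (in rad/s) 31.3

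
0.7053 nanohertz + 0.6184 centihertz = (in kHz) 6.184e-06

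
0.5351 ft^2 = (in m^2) 0.04971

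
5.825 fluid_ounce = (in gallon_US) 0.04551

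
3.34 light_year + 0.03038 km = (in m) 3.16e+16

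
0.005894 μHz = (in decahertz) 5.894e-10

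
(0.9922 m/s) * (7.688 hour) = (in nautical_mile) 14.83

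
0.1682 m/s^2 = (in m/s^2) 0.1682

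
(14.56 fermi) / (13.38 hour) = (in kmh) 1.088e-18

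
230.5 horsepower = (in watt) 1.719e+05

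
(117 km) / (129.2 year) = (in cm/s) 0.002872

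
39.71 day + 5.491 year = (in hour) 4.905e+04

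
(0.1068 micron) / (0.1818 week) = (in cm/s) 9.713e-11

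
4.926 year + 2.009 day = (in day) 1800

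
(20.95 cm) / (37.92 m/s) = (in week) 9.135e-09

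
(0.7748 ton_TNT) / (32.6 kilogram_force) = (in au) 6.778e-05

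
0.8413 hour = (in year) 9.604e-05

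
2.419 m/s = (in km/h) 8.708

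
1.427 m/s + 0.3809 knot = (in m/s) 1.623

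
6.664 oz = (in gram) 188.9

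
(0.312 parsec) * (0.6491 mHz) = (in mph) 1.398e+13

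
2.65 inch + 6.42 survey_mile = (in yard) 1.13e+04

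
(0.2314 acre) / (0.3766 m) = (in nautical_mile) 1.343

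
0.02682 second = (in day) 3.104e-07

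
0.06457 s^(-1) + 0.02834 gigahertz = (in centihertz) 2.834e+09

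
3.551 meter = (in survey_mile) 0.002206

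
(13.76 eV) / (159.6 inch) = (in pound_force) 1.223e-19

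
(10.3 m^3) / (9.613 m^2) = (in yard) 1.172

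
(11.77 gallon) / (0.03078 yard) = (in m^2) 1.583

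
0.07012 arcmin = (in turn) 3.246e-06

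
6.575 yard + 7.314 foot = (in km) 0.008241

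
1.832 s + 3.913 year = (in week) 204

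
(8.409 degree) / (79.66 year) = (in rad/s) 5.842e-11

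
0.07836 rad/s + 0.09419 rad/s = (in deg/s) 9.886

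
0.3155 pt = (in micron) 111.3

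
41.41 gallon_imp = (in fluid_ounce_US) 6366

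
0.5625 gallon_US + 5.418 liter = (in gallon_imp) 1.66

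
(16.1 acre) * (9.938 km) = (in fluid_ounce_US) 2.189e+13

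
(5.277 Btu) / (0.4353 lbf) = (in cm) 2.875e+05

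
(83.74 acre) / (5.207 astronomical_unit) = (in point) 0.001233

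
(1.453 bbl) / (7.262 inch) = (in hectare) 0.0001252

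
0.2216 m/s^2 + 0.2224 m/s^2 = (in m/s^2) 0.444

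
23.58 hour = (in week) 0.1404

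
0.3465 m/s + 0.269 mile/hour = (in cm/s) 46.68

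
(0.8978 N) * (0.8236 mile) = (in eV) 7.427e+21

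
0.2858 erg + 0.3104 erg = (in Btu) 5.651e-11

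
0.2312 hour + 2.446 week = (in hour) 411.2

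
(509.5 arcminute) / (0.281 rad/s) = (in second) 0.5274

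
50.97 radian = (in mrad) 5.097e+04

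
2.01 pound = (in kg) 0.9117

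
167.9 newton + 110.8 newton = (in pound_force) 62.65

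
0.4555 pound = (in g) 206.6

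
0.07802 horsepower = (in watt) 58.18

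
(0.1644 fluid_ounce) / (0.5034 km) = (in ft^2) 1.04e-07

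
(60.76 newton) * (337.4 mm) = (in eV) 1.28e+20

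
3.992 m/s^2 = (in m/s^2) 3.992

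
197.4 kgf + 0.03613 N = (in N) 1936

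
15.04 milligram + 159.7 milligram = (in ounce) 0.006164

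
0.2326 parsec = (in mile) 4.46e+12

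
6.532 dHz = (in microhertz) 6.532e+05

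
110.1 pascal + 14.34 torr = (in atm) 0.01996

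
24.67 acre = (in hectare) 9.984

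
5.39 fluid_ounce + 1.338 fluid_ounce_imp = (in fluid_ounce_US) 6.675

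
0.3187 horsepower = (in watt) 237.7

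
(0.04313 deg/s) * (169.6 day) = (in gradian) 7.022e+05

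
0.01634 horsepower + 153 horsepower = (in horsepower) 153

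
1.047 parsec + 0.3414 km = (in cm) 3.231e+18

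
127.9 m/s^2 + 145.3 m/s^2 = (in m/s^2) 273.2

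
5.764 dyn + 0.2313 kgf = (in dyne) 2.268e+05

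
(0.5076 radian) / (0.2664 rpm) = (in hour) 0.005054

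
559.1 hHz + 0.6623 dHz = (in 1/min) 3.355e+06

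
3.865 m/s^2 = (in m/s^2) 3.865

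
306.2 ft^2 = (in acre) 0.007029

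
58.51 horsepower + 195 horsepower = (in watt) 1.89e+05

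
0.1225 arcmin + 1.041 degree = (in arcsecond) 3755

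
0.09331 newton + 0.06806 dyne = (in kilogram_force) 0.009515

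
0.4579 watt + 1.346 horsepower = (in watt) 1004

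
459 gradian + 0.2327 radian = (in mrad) 7443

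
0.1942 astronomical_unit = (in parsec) 9.415e-07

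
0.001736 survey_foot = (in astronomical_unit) 3.537e-15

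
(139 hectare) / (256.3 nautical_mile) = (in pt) 8301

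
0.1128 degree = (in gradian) 0.1253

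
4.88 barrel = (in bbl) 4.88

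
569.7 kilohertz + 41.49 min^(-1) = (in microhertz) 5.697e+11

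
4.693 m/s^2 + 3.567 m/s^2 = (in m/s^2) 8.26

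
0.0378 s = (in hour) 1.05e-05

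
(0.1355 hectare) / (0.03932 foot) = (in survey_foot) 3.709e+05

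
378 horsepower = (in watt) 2.819e+05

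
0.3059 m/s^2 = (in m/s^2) 0.3059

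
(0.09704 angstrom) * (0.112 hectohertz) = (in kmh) 3.913e-10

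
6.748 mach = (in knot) 4466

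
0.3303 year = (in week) 17.22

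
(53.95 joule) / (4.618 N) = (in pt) 3.312e+04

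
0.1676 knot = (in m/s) 0.08622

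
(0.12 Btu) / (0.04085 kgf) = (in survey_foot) 1037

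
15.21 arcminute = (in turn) 0.0007042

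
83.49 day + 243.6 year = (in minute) 1.282e+08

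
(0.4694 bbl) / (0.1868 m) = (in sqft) 4.3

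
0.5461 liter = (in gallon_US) 0.1443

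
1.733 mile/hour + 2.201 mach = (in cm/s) 7.502e+04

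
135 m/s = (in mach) 0.3965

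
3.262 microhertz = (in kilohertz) 3.262e-09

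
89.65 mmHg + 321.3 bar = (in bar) 321.4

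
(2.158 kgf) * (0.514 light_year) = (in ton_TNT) 2.46e+07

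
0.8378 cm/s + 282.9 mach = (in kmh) 3.468e+05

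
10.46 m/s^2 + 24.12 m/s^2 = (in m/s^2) 34.58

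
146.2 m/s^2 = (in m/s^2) 146.2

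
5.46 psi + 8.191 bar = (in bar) 8.567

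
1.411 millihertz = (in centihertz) 0.1411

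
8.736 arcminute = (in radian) 0.002541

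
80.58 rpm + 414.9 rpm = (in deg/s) 2973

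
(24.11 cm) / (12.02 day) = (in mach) 6.818e-10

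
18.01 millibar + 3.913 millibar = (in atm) 0.02164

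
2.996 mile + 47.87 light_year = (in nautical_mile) 2.445e+14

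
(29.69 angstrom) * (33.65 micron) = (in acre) 2.469e-17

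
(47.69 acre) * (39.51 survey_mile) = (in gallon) 3.242e+12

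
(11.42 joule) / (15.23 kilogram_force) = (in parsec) 2.478e-18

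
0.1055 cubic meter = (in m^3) 0.1055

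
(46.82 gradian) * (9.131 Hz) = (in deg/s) 384.8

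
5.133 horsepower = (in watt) 3828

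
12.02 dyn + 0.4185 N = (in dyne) 4.186e+04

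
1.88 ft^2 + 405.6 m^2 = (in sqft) 4368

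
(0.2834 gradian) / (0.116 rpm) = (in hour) 0.0001018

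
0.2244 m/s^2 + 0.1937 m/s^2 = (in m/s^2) 0.4181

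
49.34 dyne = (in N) 0.0004934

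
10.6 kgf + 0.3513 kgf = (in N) 107.4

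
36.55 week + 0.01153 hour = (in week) 36.55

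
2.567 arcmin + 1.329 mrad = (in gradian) 0.1321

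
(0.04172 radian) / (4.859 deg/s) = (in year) 1.56e-08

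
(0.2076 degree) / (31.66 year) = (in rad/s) 3.629e-12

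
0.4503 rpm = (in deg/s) 2.702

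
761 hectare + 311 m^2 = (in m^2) 7.61e+06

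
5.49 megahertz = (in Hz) 5.49e+06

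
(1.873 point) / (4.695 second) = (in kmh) 0.0005066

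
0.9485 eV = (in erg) 1.52e-12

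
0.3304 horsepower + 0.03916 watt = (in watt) 246.4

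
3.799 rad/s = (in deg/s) 217.7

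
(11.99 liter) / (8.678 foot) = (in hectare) 4.533e-07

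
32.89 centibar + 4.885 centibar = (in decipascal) 3.778e+05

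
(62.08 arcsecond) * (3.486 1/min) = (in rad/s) 1.749e-05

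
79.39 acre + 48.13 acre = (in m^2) 5.161e+05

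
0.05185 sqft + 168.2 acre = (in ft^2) 7.327e+06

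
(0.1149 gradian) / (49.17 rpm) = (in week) 5.796e-10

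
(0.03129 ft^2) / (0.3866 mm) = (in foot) 24.67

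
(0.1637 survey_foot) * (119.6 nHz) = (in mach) 1.753e-11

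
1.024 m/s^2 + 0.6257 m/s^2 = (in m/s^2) 1.65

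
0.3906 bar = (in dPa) 3.906e+05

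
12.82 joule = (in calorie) 3.064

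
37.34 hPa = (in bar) 0.03734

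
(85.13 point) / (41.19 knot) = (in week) 2.343e-09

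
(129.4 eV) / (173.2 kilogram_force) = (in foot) 4.005e-20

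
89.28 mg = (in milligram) 89.28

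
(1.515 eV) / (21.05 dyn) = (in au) 7.708e-27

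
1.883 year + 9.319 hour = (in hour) 1.65e+04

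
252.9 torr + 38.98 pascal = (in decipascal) 3.376e+05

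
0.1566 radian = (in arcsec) 3.23e+04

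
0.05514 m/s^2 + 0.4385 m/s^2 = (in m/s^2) 0.4936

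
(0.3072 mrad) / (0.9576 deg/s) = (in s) 0.01838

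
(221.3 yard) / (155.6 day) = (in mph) 3.367e-05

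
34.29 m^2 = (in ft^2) 369.1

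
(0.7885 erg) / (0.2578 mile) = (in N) 1.901e-10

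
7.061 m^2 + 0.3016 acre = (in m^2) 1228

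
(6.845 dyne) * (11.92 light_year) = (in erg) 7.719e+19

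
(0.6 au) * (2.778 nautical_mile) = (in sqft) 4.971e+15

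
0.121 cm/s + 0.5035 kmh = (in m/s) 0.1411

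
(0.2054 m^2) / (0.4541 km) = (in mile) 2.811e-07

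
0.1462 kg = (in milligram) 1.462e+05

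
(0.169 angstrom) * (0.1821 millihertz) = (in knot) 5.982e-15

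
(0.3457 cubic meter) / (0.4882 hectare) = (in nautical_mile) 3.823e-08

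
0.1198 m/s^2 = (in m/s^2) 0.1198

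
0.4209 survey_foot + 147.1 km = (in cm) 1.471e+07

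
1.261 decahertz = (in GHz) 1.261e-08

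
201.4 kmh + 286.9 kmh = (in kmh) 488.3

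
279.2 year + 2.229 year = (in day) 1.027e+05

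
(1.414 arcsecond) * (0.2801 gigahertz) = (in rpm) 1.834e+04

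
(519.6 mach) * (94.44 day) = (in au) 9.65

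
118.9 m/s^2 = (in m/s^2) 118.9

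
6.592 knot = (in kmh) 12.21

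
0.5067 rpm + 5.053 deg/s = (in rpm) 1.349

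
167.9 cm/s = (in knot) 3.264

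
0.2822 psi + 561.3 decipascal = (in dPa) 2.002e+04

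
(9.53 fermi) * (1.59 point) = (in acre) 1.321e-21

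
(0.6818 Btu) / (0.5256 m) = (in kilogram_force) 139.6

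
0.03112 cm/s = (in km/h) 0.00112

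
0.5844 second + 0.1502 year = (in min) 7.895e+04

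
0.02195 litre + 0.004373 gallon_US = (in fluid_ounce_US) 1.302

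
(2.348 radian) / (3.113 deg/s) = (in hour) 0.012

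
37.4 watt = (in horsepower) 0.05015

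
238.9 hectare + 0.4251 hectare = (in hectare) 239.3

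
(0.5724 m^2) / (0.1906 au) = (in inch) 7.903e-10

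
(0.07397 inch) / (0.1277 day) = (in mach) 5.001e-10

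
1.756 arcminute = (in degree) 0.02927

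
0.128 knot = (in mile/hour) 0.1473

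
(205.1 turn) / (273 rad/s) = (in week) 7.805e-06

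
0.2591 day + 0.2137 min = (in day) 0.2592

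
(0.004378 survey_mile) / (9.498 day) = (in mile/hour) 1.921e-05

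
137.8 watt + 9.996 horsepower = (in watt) 7592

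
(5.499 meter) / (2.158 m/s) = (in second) 2.548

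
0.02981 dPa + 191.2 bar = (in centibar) 1.912e+04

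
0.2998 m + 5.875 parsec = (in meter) 1.813e+17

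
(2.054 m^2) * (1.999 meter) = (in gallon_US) 1085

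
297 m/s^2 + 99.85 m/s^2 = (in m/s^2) 396.9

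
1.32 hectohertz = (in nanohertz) 1.32e+11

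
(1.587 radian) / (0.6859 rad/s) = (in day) 2.678e-05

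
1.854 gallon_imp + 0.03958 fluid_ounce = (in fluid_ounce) 285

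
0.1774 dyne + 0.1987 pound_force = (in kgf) 0.09013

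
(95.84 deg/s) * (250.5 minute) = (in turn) 4001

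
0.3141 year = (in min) 1.651e+05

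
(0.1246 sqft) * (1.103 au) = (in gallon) 5.046e+11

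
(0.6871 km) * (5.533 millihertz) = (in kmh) 13.69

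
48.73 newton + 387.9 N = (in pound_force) 98.16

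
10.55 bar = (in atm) 10.41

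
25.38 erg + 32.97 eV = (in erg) 25.38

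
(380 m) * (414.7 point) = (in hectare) 0.005559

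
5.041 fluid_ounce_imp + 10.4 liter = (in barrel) 0.06631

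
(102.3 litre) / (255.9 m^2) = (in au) 2.672e-15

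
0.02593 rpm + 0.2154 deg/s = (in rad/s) 0.006475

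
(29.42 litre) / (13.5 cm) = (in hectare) 2.179e-05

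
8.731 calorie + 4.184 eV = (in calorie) 8.731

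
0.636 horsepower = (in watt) 474.3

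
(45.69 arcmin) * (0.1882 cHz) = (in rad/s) 2.501e-05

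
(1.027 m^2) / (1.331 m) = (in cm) 77.16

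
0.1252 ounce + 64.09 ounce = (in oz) 64.22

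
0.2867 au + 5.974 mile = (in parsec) 1.39e-06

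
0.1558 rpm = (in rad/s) 0.01632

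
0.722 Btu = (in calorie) 182.1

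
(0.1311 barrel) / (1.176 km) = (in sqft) 0.0001908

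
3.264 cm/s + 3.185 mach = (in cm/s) 1.085e+05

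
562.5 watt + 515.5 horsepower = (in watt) 3.85e+05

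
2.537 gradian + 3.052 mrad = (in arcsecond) 8849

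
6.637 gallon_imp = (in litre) 30.17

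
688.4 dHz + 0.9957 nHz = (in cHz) 6884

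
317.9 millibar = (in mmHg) 238.4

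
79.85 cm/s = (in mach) 0.002345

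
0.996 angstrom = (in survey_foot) 3.268e-10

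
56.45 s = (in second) 56.45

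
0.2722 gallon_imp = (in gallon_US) 0.3269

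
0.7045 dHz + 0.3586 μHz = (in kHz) 7.045e-05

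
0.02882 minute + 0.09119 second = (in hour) 0.0005057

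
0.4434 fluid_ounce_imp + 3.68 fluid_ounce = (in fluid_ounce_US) 4.106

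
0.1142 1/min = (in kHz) 1.903e-06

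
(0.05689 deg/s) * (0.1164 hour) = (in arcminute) 1430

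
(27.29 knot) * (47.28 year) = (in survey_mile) 1.301e+07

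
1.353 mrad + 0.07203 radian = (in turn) 0.01168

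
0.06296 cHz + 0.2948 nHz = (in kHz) 6.296e-07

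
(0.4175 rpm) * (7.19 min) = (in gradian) 1201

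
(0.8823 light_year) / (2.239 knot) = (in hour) 2.013e+12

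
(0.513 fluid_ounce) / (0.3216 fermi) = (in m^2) 4.717e+10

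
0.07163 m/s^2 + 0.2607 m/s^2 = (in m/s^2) 0.3323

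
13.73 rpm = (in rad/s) 1.438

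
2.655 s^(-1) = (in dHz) 26.55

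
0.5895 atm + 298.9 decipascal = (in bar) 0.5976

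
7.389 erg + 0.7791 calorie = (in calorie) 0.7791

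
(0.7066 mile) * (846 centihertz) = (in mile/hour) 2.152e+04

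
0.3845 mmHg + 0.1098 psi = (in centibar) 0.8083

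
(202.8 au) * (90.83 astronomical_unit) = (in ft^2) 4.437e+27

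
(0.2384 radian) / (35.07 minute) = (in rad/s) 0.0001133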